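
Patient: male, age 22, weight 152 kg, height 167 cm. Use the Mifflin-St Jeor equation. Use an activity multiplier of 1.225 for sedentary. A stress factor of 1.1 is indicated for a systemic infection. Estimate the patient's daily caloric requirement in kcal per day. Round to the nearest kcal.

Mifflin-St Jeor (male): BMR = 10(152) + 6.25(167) − 5(22) + 5 = 1520 + 1043.75 − 110 + 5 = 2458.75 kcal/day.
TEE = BMR × activity factor = 2458.75 × 1.225 = 3011.9688 kcal/day.
Apply stress factor: 3011.9688 × 1.1 = 3313.1656 kcal/day.

3313 kcal per day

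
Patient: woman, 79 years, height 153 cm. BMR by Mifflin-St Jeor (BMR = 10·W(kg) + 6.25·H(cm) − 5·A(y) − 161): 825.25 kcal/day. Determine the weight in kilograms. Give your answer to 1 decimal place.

825.25 = 10·W + 6.25(153) − 5(79) − 161
10·W = 825.25 − 400.25 = 425, so W = 42.5 kg.

42.5 kg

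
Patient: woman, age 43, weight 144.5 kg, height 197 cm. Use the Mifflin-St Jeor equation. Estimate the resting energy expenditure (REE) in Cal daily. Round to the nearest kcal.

Mifflin-St Jeor (female): BMR = 10(144.5) + 6.25(197) − 5(43) − 161 = 1445 + 1231.25 − 215 − 161 = 2300.25 kcal/day.

2300 Cal daily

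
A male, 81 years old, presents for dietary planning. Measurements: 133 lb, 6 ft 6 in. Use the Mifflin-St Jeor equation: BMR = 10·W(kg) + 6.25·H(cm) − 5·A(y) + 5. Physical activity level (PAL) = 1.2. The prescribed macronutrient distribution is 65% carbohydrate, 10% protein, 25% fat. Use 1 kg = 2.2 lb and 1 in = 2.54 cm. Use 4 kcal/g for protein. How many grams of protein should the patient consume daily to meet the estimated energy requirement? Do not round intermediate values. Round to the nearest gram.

43 g/day

Convert to metric: weight = 133 ÷ 2.2 = 60.4545 kg; height = (6×12 + 6) × 2.54 = 78 × 2.54 = 198.12 cm.
Mifflin-St Jeor (male): BMR = 10(60.4545) + 6.25(198.12) − 5(81) + 5 = 604.5455 + 1238.25 − 405 + 5 = 1442.7955 kcal/day.
TEE = 1442.7955 × 1.2 = 1731.3545 kcal/day.
Protein energy = 10% × 1731.3545 = 173.1355 kcal.
Protein = 173.1355 ÷ 4 kcal/g = 43.2839 g.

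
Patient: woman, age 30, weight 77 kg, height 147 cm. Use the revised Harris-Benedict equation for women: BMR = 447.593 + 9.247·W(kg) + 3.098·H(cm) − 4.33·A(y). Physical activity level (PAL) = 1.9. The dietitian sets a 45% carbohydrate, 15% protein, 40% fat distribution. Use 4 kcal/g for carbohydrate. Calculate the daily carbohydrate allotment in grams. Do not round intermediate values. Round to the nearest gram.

317 g/day

Harris-Benedict: BMR = 447.593 + 9.247(77) + 3.098(147) − 4.33(30) = 1485.118 kcal/day.
TEE = 1485.118 × 1.9 = 2821.7242 kcal/day.
Carbohydrate energy = 45% × 2821.7242 = 1269.7759 kcal.
Carbohydrate = 1269.7759 ÷ 4 kcal/g = 317.444 g.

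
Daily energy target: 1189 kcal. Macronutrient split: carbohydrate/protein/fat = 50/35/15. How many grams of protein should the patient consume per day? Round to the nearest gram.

104 g/day

Protein energy = 35% × 1189 = 416.15 kcal.
At 4 kcal/g: 416.15 ÷ 4 = 104.0375 g.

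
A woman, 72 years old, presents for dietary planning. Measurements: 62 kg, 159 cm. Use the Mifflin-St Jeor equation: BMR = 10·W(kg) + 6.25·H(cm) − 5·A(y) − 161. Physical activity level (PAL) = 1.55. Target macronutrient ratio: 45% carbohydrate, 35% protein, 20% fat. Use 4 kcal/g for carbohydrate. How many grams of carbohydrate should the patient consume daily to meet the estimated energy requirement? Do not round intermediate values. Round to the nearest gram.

Mifflin-St Jeor (female): BMR = 10(62) + 6.25(159) − 5(72) − 161 = 620 + 993.75 − 360 − 161 = 1092.75 kcal/day.
TEE = 1092.75 × 1.55 = 1693.7625 kcal/day.
Carbohydrate energy = 45% × 1693.7625 = 762.1931 kcal.
Carbohydrate = 762.1931 ÷ 4 kcal/g = 190.5483 g.

191 g/day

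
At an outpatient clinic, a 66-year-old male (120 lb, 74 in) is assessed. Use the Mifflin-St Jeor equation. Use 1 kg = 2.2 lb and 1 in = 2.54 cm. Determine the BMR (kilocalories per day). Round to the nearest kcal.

1395 kilocalories per day

Convert to metric: weight = 120 ÷ 2.2 = 54.5455 kg; height = 74 × 2.54 = 187.96 cm.
Mifflin-St Jeor (male): BMR = 10(54.5455) + 6.25(187.96) − 5(66) + 5 = 545.4545 + 1174.75 − 330 + 5 = 1395.2045 kcal/day.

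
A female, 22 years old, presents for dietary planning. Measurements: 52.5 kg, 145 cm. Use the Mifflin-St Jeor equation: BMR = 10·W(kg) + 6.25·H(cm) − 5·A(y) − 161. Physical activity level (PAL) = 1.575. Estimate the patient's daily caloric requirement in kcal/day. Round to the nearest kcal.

1827 kcal/day

Mifflin-St Jeor (female): BMR = 10(52.5) + 6.25(145) − 5(22) − 161 = 525 + 906.25 − 110 − 161 = 1160.25 kcal/day.
TEE = BMR × activity factor = 1160.25 × 1.575 = 1827.3938 kcal/day.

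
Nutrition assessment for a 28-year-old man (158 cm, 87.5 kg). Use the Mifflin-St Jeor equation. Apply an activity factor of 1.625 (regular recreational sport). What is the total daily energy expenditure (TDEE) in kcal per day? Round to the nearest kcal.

Mifflin-St Jeor (male): BMR = 10(87.5) + 6.25(158) − 5(28) + 5 = 875 + 987.5 − 140 + 5 = 1727.5 kcal/day.
TEE = BMR × activity factor = 1727.5 × 1.625 = 2807.1875 kcal/day.

2807 kcal per day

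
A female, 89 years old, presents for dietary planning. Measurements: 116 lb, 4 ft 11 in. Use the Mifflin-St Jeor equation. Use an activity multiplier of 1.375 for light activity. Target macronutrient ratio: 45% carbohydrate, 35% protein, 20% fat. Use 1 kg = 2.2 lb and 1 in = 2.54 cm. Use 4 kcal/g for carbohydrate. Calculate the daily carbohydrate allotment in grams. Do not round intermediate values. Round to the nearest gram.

Convert to metric: weight = 116 ÷ 2.2 = 52.7273 kg; height = (4×12 + 11) × 2.54 = 59 × 2.54 = 149.86 cm.
Mifflin-St Jeor (female): BMR = 10(52.7273) + 6.25(149.86) − 5(89) − 161 = 527.2727 + 936.625 − 445 − 161 = 857.8977 kcal/day.
TEE = 857.8977 × 1.375 = 1179.6094 kcal/day.
Carbohydrate energy = 45% × 1179.6094 = 530.8242 kcal.
Carbohydrate = 530.8242 ÷ 4 kcal/g = 132.7061 g.

133 g/day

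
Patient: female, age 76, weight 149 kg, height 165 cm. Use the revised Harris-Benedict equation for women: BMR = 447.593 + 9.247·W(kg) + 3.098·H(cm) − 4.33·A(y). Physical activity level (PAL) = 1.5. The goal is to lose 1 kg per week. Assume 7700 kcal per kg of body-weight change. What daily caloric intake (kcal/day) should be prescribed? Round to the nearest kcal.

Harris-Benedict: BMR = 447.593 + 9.247(149) + 3.098(165) − 4.33(76) = 2007.486 kcal/day.
TEE = 2007.486 × 1.5 = 3011.229 kcal/day.
Required daily deficit = 1 × 7700 ÷ 7 = 1100 kcal/day.
Target intake = 3011.229 − 1100 = 1911.229 kcal/day.

1911 kcal/day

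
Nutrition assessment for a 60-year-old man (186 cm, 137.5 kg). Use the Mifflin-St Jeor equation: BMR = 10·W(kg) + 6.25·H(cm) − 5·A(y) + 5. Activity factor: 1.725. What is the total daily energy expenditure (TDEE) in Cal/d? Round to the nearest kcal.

3868 Cal/d

Mifflin-St Jeor (male): BMR = 10(137.5) + 6.25(186) − 5(60) + 5 = 1375 + 1162.5 − 300 + 5 = 2242.5 kcal/day.
TEE = BMR × activity factor = 2242.5 × 1.725 = 3868.3125 kcal/day.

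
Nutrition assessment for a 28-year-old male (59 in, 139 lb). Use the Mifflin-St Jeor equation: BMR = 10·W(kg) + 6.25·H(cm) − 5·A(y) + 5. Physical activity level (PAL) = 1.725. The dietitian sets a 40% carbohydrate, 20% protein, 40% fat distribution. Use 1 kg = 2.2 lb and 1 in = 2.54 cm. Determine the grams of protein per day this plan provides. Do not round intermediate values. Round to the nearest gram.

124 g/day

Convert to metric: weight = 139 ÷ 2.2 = 63.1818 kg; height = 59 × 2.54 = 149.86 cm.
Mifflin-St Jeor (male): BMR = 10(63.1818) + 6.25(149.86) − 5(28) + 5 = 631.8182 + 936.625 − 140 + 5 = 1433.4432 kcal/day.
TEE = 1433.4432 × 1.725 = 2472.6895 kcal/day.
Protein energy = 20% × 2472.6895 = 494.5379 kcal.
Protein = 494.5379 ÷ 4 kcal/g = 123.6345 g.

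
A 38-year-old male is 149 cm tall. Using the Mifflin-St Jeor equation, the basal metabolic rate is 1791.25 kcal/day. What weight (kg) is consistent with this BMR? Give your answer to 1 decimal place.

1791.25 = 10·W + 6.25(149) − 5(38) + 5
10·W = 1791.25 − 746.25 = 1045, so W = 104.5 kg.

104.5 kg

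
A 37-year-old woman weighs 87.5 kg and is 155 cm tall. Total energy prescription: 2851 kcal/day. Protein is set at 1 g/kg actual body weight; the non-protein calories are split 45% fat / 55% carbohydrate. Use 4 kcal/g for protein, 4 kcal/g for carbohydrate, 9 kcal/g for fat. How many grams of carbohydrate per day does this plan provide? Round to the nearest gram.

344 g/day

Protein = 1 × 87.5 = 87.5 g → 87.5 × 4 = 350 kcal.
Non-protein calories = 2851 − 350 = 2501 kcal.
Fat: 45% × 2501 = 1125.45 kcal; carbohydrate: 1375.55 kcal.
Carbohydrate: 1375.55 kcal ÷ 4 kcal/g = 343.8875 g.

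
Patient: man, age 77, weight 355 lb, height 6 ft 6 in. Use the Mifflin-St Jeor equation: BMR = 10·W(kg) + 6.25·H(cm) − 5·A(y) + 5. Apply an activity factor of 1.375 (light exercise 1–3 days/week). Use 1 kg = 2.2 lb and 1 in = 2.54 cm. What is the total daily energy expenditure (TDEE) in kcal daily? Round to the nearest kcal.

Convert to metric: weight = 355 ÷ 2.2 = 161.3636 kg; height = (6×12 + 6) × 2.54 = 78 × 2.54 = 198.12 cm.
Mifflin-St Jeor (male): BMR = 10(161.3636) + 6.25(198.12) − 5(77) + 5 = 1613.6364 + 1238.25 − 385 + 5 = 2471.8864 kcal/day.
TEE = BMR × activity factor = 2471.8864 × 1.375 = 3398.8438 kcal/day.

3399 kcal daily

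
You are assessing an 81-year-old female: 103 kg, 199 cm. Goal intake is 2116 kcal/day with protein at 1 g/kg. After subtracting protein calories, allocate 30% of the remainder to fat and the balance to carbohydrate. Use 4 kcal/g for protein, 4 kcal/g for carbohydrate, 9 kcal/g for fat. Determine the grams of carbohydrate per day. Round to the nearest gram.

Protein = 1 × 103 = 103 g → 103 × 4 = 412 kcal.
Non-protein calories = 2116 − 412 = 1704 kcal.
Fat: 30% × 1704 = 511.2 kcal; carbohydrate: 1192.8 kcal.
Carbohydrate: 1192.8 kcal ÷ 4 kcal/g = 298.2 g.

298 g/day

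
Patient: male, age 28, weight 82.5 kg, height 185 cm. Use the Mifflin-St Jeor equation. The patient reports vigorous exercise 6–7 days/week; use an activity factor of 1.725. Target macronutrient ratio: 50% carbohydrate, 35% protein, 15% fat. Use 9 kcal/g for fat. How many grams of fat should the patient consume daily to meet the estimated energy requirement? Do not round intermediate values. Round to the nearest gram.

53 g/day

Mifflin-St Jeor (male): BMR = 10(82.5) + 6.25(185) − 5(28) + 5 = 825 + 1156.25 − 140 + 5 = 1846.25 kcal/day.
TEE = 1846.25 × 1.725 = 3184.7813 kcal/day.
Fat energy = 15% × 3184.7813 = 477.7172 kcal.
Fat = 477.7172 ÷ 9 kcal/g = 53.0797 g.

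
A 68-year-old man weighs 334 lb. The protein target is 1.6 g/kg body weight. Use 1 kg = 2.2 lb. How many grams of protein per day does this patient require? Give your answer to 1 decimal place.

242.9 g/day

Weight in kg = 334 ÷ 2.2 = 151.8182 kg.
Protein = 1.6 g/kg × 151.8182 kg = 242.9091 g/day.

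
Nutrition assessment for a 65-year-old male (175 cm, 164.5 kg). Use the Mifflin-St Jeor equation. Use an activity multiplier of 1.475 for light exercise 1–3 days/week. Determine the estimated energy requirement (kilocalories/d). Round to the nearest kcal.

3568 kilocalories/d

Mifflin-St Jeor (male): BMR = 10(164.5) + 6.25(175) − 5(65) + 5 = 1645 + 1093.75 − 325 + 5 = 2418.75 kcal/day.
TEE = BMR × activity factor = 2418.75 × 1.475 = 3567.6563 kcal/day.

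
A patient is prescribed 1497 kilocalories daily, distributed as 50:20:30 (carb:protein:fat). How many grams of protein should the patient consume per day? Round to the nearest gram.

75 g/day

Protein energy = 20% × 1497 = 299.4 kcal.
At 4 kcal/g: 299.4 ÷ 4 = 74.85 g.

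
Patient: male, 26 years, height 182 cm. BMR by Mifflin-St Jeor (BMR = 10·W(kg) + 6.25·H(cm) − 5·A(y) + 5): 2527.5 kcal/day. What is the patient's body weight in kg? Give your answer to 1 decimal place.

151.5 kg

2527.5 = 10·W + 6.25(182) − 5(26) + 5
10·W = 2527.5 − 1012.5 = 1515, so W = 151.5 kg.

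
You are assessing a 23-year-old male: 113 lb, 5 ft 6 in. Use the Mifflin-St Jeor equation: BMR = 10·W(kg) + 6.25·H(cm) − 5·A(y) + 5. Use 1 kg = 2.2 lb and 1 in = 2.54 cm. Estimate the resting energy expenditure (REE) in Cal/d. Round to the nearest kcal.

Convert to metric: weight = 113 ÷ 2.2 = 51.3636 kg; height = (5×12 + 6) × 2.54 = 66 × 2.54 = 167.64 cm.
Mifflin-St Jeor (male): BMR = 10(51.3636) + 6.25(167.64) − 5(23) + 5 = 513.6364 + 1047.75 − 115 + 5 = 1451.3864 kcal/day.

1451 Cal/d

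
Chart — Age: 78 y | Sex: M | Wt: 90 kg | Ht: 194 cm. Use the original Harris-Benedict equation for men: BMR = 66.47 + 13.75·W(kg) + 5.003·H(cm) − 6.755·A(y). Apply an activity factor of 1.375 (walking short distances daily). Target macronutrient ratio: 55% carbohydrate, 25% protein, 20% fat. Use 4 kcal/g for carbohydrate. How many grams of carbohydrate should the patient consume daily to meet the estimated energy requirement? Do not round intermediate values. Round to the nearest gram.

330 g/day

Harris-Benedict: BMR = 66.47 + 13.75(90) + 5.003(194) − 6.755(78) = 1747.662 kcal/day.
TEE = 1747.662 × 1.375 = 2403.0353 kcal/day.
Carbohydrate energy = 55% × 2403.0353 = 1321.6694 kcal.
Carbohydrate = 1321.6694 ÷ 4 kcal/g = 330.4173 g.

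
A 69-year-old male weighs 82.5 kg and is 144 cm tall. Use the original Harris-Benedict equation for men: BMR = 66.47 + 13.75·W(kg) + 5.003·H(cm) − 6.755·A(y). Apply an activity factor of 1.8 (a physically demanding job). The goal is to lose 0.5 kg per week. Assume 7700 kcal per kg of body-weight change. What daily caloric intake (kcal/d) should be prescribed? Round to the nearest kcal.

2069 kcal/d

Harris-Benedict: BMR = 66.47 + 13.75(82.5) + 5.003(144) − 6.755(69) = 1455.182 kcal/day.
TEE = 1455.182 × 1.8 = 2619.3276 kcal/day.
Required daily deficit = 0.5 × 7700 ÷ 7 = 550 kcal/day.
Target intake = 2619.3276 − 550 = 2069.3276 kcal/day.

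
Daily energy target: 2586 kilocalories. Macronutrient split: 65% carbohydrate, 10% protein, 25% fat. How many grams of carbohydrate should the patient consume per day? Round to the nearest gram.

Carbohydrate energy = 65% × 2586 = 1680.9 kcal.
At 4 kcal/g: 1680.9 ÷ 4 = 420.225 g.

420 g/day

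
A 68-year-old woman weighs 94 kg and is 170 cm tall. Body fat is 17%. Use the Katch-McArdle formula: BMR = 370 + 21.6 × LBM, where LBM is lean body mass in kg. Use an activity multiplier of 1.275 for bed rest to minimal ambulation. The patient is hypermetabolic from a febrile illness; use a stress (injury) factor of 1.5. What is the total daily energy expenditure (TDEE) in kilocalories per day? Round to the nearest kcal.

LBM = 94 × (1 − 0.17) = 78.02 kg. Katch-McArdle: BMR = 370 + 21.6 × 78.02 = 2055.232 kcal/day.
TEE = BMR × activity factor = 2055.232 × 1.275 = 2620.4208 kcal/day.
Apply stress factor: 2620.4208 × 1.5 = 3930.6312 kcal/day.

3931 kilocalories per day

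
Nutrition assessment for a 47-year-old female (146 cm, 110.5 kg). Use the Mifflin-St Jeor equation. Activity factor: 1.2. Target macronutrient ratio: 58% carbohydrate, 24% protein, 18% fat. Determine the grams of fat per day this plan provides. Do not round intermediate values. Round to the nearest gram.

39 g/day

Mifflin-St Jeor (female): BMR = 10(110.5) + 6.25(146) − 5(47) − 161 = 1105 + 912.5 − 235 − 161 = 1621.5 kcal/day.
TEE = 1621.5 × 1.2 = 1945.8 kcal/day.
Fat energy = 18% × 1945.8 = 350.244 kcal.
Fat = 350.244 ÷ 9 kcal/g = 38.916 g.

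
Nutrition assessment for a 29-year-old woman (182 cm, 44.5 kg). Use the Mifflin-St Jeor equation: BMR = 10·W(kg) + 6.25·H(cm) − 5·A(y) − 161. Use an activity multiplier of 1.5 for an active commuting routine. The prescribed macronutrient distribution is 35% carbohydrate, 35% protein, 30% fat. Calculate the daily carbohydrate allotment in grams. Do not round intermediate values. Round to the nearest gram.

168 g/day

Mifflin-St Jeor (female): BMR = 10(44.5) + 6.25(182) − 5(29) − 161 = 445 + 1137.5 − 145 − 161 = 1276.5 kcal/day.
TEE = 1276.5 × 1.5 = 1914.75 kcal/day.
Carbohydrate energy = 35% × 1914.75 = 670.1625 kcal.
Carbohydrate = 670.1625 ÷ 4 kcal/g = 167.5406 g.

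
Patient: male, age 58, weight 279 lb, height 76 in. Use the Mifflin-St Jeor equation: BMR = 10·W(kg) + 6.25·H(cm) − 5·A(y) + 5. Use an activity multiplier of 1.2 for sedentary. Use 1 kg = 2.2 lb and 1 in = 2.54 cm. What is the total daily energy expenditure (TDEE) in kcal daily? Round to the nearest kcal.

2628 kcal daily

Convert to metric: weight = 279 ÷ 2.2 = 126.8182 kg; height = 76 × 2.54 = 193.04 cm.
Mifflin-St Jeor (male): BMR = 10(126.8182) + 6.25(193.04) − 5(58) + 5 = 1268.1818 + 1206.5 − 290 + 5 = 2189.6818 kcal/day.
TEE = BMR × activity factor = 2189.6818 × 1.2 = 2627.6182 kcal/day.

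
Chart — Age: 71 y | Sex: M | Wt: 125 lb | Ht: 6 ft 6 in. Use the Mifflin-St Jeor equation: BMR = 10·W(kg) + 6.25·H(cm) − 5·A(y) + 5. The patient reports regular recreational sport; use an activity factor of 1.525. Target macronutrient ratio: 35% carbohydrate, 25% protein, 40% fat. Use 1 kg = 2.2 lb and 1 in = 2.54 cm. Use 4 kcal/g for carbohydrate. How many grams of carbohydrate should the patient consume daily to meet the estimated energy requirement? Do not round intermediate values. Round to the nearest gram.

194 g/day

Convert to metric: weight = 125 ÷ 2.2 = 56.8182 kg; height = (6×12 + 6) × 2.54 = 78 × 2.54 = 198.12 cm.
Mifflin-St Jeor (male): BMR = 10(56.8182) + 6.25(198.12) − 5(71) + 5 = 568.1818 + 1238.25 − 355 + 5 = 1456.4318 kcal/day.
TEE = 1456.4318 × 1.525 = 2221.0585 kcal/day.
Carbohydrate energy = 35% × 2221.0585 = 777.3705 kcal.
Carbohydrate = 777.3705 ÷ 4 kcal/g = 194.3426 g.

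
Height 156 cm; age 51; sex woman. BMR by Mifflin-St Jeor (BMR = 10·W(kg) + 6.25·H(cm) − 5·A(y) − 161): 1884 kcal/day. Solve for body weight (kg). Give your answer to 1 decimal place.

132.5 kg

1884 = 10·W + 6.25(156) − 5(51) − 161
10·W = 1884 − 559 = 1325, so W = 132.5 kg.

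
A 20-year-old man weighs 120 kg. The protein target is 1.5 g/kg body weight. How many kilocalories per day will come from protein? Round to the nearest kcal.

720 kcal/day

Protein = 1.5 g/kg × 120 kg = 180 g/day.
Protein energy = 180 g × 4 kcal/g = 720 kcal/day.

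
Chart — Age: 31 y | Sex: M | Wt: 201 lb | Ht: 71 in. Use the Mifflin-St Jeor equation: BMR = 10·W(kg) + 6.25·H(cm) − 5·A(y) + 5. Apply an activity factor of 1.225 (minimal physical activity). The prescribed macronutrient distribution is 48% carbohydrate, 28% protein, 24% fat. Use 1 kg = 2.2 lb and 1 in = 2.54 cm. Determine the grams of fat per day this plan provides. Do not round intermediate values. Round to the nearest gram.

62 g/day

Convert to metric: weight = 201 ÷ 2.2 = 91.3636 kg; height = 71 × 2.54 = 180.34 cm.
Mifflin-St Jeor (male): BMR = 10(91.3636) + 6.25(180.34) − 5(31) + 5 = 913.6364 + 1127.125 − 155 + 5 = 1890.7614 kcal/day.
TEE = 1890.7614 × 1.225 = 2316.1827 kcal/day.
Fat energy = 24% × 2316.1827 = 555.8838 kcal.
Fat = 555.8838 ÷ 9 kcal/g = 61.7649 g.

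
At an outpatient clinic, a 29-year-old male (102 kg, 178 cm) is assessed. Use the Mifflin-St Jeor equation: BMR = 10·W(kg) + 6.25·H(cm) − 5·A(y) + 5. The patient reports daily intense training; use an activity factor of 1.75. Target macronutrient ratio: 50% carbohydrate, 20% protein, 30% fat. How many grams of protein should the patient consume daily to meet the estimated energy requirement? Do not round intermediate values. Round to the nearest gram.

Mifflin-St Jeor (male): BMR = 10(102) + 6.25(178) − 5(29) + 5 = 1020 + 1112.5 − 145 + 5 = 1992.5 kcal/day.
TEE = 1992.5 × 1.75 = 3486.875 kcal/day.
Protein energy = 20% × 3486.875 = 697.375 kcal.
Protein = 697.375 ÷ 4 kcal/g = 174.3438 g.

174 g/day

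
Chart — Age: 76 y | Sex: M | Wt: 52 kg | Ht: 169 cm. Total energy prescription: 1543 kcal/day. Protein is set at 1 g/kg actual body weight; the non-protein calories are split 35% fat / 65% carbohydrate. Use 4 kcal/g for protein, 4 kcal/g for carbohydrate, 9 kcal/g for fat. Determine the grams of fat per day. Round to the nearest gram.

52 g/day

Protein = 1 × 52 = 52 g → 52 × 4 = 208 kcal.
Non-protein calories = 1543 − 208 = 1335 kcal.
Fat: 35% × 1335 = 467.25 kcal; carbohydrate: 867.75 kcal.
Fat: 467.25 kcal ÷ 9 kcal/g = 51.9167 g.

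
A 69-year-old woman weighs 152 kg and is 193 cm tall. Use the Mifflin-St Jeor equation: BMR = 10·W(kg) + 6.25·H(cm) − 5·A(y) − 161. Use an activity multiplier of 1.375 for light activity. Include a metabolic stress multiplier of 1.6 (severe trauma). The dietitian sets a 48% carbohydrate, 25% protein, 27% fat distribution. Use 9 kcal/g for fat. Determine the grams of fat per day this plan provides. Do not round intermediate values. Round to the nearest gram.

Mifflin-St Jeor (female): BMR = 10(152) + 6.25(193) − 5(69) − 161 = 1520 + 1206.25 − 345 − 161 = 2220.25 kcal/day.
TEE = 2220.25 × 1.375 = 3052.8438 kcal/day.
With stress factor 1.6: 3052.8438 × 1.6 = 4884.55 kcal/day.
Fat energy = 27% × 4884.55 = 1318.8285 kcal.
Fat = 1318.8285 ÷ 9 kcal/g = 146.5365 g.

147 g/day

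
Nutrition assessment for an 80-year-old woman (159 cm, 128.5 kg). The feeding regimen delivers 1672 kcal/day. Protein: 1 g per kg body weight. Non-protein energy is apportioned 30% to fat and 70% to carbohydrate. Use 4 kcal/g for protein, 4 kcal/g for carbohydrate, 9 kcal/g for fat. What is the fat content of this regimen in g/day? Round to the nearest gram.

Protein = 1 × 128.5 = 128.5 g → 128.5 × 4 = 514 kcal.
Non-protein calories = 1672 − 514 = 1158 kcal.
Fat: 30% × 1158 = 347.4 kcal; carbohydrate: 810.6 kcal.
Fat: 347.4 kcal ÷ 9 kcal/g = 38.6 g.

39 g/day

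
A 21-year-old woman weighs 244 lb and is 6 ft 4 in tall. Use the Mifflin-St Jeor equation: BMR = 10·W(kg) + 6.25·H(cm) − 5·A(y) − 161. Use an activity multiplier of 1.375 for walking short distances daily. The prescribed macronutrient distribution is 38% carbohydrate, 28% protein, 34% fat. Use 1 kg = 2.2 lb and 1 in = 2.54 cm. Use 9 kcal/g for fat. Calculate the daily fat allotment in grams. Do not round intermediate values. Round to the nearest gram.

106 g/day

Convert to metric: weight = 244 ÷ 2.2 = 110.9091 kg; height = (6×12 + 4) × 2.54 = 76 × 2.54 = 193.04 cm.
Mifflin-St Jeor (female): BMR = 10(110.9091) + 6.25(193.04) − 5(21) − 161 = 1109.0909 + 1206.5 − 105 − 161 = 2049.5909 kcal/day.
TEE = 2049.5909 × 1.375 = 2818.1875 kcal/day.
Fat energy = 34% × 2818.1875 = 958.1838 kcal.
Fat = 958.1838 ÷ 9 kcal/g = 106.4649 g.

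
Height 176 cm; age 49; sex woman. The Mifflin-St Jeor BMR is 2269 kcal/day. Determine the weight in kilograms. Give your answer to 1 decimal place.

2269 = 10·W + 6.25(176) − 5(49) − 161
10·W = 2269 − 694 = 1575, so W = 157.5 kg.

157.5 kg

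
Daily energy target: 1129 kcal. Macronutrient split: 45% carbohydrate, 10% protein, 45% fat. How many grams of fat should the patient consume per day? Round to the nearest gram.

56 g/day

Fat energy = 45% × 1129 = 508.05 kcal.
At 9 kcal/g: 508.05 ÷ 9 = 56.45 g.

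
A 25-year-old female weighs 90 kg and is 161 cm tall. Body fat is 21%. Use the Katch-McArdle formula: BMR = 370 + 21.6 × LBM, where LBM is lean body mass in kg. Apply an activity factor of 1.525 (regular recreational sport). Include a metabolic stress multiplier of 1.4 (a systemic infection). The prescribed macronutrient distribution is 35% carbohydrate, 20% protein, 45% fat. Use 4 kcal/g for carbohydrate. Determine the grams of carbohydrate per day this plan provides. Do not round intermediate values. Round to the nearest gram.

LBM = 90 × (1 − 0.21) = 71.1 kg. Katch-McArdle: BMR = 370 + 21.6 × 71.1 = 1905.76 kcal/day.
TEE = 1905.76 × 1.525 = 2906.284 kcal/day.
With stress factor 1.4: 2906.284 × 1.4 = 4068.7976 kcal/day.
Carbohydrate energy = 35% × 4068.7976 = 1424.0792 kcal.
Carbohydrate = 1424.0792 ÷ 4 kcal/g = 356.0198 g.

356 g/day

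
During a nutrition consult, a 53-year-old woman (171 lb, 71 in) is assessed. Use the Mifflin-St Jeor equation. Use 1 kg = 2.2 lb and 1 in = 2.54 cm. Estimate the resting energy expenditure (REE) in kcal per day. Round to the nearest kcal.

1478 kcal per day

Convert to metric: weight = 171 ÷ 2.2 = 77.7273 kg; height = 71 × 2.54 = 180.34 cm.
Mifflin-St Jeor (female): BMR = 10(77.7273) + 6.25(180.34) − 5(53) − 161 = 777.2727 + 1127.125 − 265 − 161 = 1478.3977 kcal/day.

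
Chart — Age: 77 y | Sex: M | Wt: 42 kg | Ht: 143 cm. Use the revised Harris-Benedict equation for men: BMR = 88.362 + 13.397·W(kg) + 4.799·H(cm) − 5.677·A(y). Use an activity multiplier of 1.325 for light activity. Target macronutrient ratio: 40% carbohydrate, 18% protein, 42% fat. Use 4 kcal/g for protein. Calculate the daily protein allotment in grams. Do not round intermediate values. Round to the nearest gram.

54 g/day

Harris-Benedict: BMR = 88.362 + 13.397(42) + 4.799(143) − 5.677(77) = 900.164 kcal/day.
TEE = 900.164 × 1.325 = 1192.7173 kcal/day.
Protein energy = 18% × 1192.7173 = 214.6891 kcal.
Protein = 214.6891 ÷ 4 kcal/g = 53.6723 g.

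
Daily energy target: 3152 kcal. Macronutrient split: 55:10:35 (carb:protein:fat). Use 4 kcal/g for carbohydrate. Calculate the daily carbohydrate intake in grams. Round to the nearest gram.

Carbohydrate energy = 55% × 3152 = 1733.6 kcal.
At 4 kcal/g: 1733.6 ÷ 4 = 433.4 g.

433 g/day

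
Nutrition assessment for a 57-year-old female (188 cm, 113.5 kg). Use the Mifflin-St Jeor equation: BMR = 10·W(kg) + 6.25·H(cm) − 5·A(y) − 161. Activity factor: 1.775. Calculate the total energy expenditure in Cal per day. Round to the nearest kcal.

3309 Cal per day

Mifflin-St Jeor (female): BMR = 10(113.5) + 6.25(188) − 5(57) − 161 = 1135 + 1175 − 285 − 161 = 1864 kcal/day.
TEE = BMR × activity factor = 1864 × 1.775 = 3308.6 kcal/day.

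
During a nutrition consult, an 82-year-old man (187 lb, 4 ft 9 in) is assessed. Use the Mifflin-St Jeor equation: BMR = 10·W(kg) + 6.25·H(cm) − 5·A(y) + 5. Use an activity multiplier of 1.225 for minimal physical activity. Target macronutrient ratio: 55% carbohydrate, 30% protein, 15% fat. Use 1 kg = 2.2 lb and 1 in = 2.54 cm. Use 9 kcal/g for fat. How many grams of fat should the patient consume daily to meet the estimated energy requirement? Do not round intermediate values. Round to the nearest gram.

28 g/day

Convert to metric: weight = 187 ÷ 2.2 = 85 kg; height = (4×12 + 9) × 2.54 = 57 × 2.54 = 144.78 cm.
Mifflin-St Jeor (male): BMR = 10(85) + 6.25(144.78) − 5(82) + 5 = 850 + 904.875 − 410 + 5 = 1349.875 kcal/day.
TEE = 1349.875 × 1.225 = 1653.5969 kcal/day.
Fat energy = 15% × 1653.5969 = 248.0395 kcal.
Fat = 248.0395 ÷ 9 kcal/g = 27.5599 g.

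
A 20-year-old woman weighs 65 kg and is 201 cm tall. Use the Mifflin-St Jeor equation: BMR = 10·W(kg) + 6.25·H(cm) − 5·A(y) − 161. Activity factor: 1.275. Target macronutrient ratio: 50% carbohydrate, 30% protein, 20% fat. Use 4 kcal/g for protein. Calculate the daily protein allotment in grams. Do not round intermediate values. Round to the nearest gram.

Mifflin-St Jeor (female): BMR = 10(65) + 6.25(201) − 5(20) − 161 = 650 + 1256.25 − 100 − 161 = 1645.25 kcal/day.
TEE = 1645.25 × 1.275 = 2097.6938 kcal/day.
Protein energy = 30% × 2097.6938 = 629.3081 kcal.
Protein = 629.3081 ÷ 4 kcal/g = 157.327 g.

157 g/day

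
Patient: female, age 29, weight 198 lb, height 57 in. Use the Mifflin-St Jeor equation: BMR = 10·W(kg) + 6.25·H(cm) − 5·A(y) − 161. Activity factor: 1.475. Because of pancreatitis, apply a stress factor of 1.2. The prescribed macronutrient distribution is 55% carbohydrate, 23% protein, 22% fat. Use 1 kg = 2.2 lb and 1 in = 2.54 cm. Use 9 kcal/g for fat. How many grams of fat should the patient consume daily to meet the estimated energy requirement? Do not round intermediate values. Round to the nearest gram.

Convert to metric: weight = 198 ÷ 2.2 = 90 kg; height = 57 × 2.54 = 144.78 cm.
Mifflin-St Jeor (female): BMR = 10(90) + 6.25(144.78) − 5(29) − 161 = 900 + 904.875 − 145 − 161 = 1498.875 kcal/day.
TEE = 1498.875 × 1.475 = 2210.8406 kcal/day.
With stress factor 1.2: 2210.8406 × 1.2 = 2653.0088 kcal/day.
Fat energy = 22% × 2653.0088 = 583.6619 kcal.
Fat = 583.6619 ÷ 9 kcal/g = 64.8513 g.

65 g/day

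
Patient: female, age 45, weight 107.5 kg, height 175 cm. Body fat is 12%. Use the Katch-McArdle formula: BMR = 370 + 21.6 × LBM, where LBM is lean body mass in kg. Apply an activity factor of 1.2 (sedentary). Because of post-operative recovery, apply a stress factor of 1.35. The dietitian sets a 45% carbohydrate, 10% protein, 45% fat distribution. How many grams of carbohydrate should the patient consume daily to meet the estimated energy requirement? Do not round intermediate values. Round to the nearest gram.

440 g/day

LBM = 107.5 × (1 − 0.12) = 94.6 kg. Katch-McArdle: BMR = 370 + 21.6 × 94.6 = 2413.36 kcal/day.
TEE = 2413.36 × 1.2 = 2896.032 kcal/day.
With stress factor 1.35: 2896.032 × 1.35 = 3909.6432 kcal/day.
Carbohydrate energy = 45% × 3909.6432 = 1759.3394 kcal.
Carbohydrate = 1759.3394 ÷ 4 kcal/g = 439.8349 g.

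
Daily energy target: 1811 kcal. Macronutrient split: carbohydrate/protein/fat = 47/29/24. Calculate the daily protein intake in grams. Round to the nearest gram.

131 g/day

Protein energy = 29% × 1811 = 525.19 kcal.
At 4 kcal/g: 525.19 ÷ 4 = 131.2975 g.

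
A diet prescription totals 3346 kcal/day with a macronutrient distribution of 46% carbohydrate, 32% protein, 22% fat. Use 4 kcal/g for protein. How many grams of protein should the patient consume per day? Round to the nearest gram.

Protein energy = 32% × 3346 = 1070.72 kcal.
At 4 kcal/g: 1070.72 ÷ 4 = 267.68 g.

268 g/day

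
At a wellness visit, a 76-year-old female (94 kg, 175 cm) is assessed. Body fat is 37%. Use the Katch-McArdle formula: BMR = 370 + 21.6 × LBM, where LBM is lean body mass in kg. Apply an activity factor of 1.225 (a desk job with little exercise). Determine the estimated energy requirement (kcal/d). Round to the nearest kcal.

2020 kcal/d

LBM = 94 × (1 − 0.37) = 59.22 kg. Katch-McArdle: BMR = 370 + 21.6 × 59.22 = 1649.152 kcal/day.
TEE = BMR × activity factor = 1649.152 × 1.225 = 2020.2112 kcal/day.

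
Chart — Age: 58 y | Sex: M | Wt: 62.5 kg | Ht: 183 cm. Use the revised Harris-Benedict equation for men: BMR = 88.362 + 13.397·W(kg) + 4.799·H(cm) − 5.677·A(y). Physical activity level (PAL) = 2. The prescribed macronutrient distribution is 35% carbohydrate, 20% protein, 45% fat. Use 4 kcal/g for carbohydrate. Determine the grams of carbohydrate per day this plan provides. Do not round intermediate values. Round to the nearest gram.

258 g/day

Harris-Benedict: BMR = 88.362 + 13.397(62.5) + 4.799(183) − 5.677(58) = 1474.6255 kcal/day.
TEE = 1474.6255 × 2 = 2949.251 kcal/day.
Carbohydrate energy = 35% × 2949.251 = 1032.2379 kcal.
Carbohydrate = 1032.2379 ÷ 4 kcal/g = 258.0595 g.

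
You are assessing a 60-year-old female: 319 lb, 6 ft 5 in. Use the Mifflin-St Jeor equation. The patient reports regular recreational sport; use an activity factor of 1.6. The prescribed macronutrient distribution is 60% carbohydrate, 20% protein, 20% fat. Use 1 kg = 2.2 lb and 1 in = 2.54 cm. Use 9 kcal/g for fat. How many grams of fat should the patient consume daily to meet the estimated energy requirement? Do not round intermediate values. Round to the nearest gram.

Convert to metric: weight = 319 ÷ 2.2 = 145 kg; height = (6×12 + 5) × 2.54 = 77 × 2.54 = 195.58 cm.
Mifflin-St Jeor (female): BMR = 10(145) + 6.25(195.58) − 5(60) − 161 = 1450 + 1222.375 − 300 − 161 = 2211.375 kcal/day.
TEE = 2211.375 × 1.6 = 3538.2 kcal/day.
Fat energy = 20% × 3538.2 = 707.64 kcal.
Fat = 707.64 ÷ 9 kcal/g = 78.6267 g.

79 g/day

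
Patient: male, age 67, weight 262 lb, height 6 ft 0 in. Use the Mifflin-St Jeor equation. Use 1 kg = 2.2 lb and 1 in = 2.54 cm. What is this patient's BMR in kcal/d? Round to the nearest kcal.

2004 kcal/d

Convert to metric: weight = 262 ÷ 2.2 = 119.0909 kg; height = (6×12 + 0) × 2.54 = 72 × 2.54 = 182.88 cm.
Mifflin-St Jeor (male): BMR = 10(119.0909) + 6.25(182.88) − 5(67) + 5 = 1190.9091 + 1143 − 335 + 5 = 2003.9091 kcal/day.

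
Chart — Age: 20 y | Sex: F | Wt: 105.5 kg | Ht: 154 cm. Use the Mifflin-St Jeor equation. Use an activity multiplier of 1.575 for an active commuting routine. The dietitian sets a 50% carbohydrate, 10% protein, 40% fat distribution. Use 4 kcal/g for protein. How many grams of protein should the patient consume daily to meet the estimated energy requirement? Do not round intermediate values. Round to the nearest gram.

Mifflin-St Jeor (female): BMR = 10(105.5) + 6.25(154) − 5(20) − 161 = 1055 + 962.5 − 100 − 161 = 1756.5 kcal/day.
TEE = 1756.5 × 1.575 = 2766.4875 kcal/day.
Protein energy = 10% × 2766.4875 = 276.6488 kcal.
Protein = 276.6488 ÷ 4 kcal/g = 69.1622 g.

69 g/day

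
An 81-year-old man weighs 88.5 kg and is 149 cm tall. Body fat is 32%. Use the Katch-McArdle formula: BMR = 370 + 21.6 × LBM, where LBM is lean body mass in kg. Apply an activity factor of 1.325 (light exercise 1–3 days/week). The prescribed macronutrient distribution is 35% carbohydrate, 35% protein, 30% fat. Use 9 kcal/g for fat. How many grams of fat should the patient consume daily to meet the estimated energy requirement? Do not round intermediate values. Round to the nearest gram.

74 g/day

LBM = 88.5 × (1 − 0.32) = 60.18 kg. Katch-McArdle: BMR = 370 + 21.6 × 60.18 = 1669.888 kcal/day.
TEE = 1669.888 × 1.325 = 2212.6016 kcal/day.
Fat energy = 30% × 2212.6016 = 663.7805 kcal.
Fat = 663.7805 ÷ 9 kcal/g = 73.7534 g.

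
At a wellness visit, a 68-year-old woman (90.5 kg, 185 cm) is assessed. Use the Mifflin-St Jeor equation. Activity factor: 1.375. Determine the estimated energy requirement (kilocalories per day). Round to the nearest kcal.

2145 kilocalories per day

Mifflin-St Jeor (female): BMR = 10(90.5) + 6.25(185) − 5(68) − 161 = 905 + 1156.25 − 340 − 161 = 1560.25 kcal/day.
TEE = BMR × activity factor = 1560.25 × 1.375 = 2145.3438 kcal/day.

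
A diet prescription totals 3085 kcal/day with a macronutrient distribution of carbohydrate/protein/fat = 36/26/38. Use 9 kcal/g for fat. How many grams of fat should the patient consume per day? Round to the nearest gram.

Fat energy = 38% × 3085 = 1172.3 kcal.
At 9 kcal/g: 1172.3 ÷ 9 = 130.2556 g.

130 g/day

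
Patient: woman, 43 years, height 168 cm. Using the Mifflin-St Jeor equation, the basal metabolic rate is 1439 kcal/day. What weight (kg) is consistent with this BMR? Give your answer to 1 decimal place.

1439 = 10·W + 6.25(168) − 5(43) − 161
10·W = 1439 − 674 = 765, so W = 76.5 kg.

76.5 kg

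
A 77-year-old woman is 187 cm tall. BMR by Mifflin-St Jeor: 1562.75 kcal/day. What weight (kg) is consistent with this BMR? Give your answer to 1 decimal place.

94.0 kg

1562.75 = 10·W + 6.25(187) − 5(77) − 161
10·W = 1562.75 − 622.75 = 940, so W = 94 kg.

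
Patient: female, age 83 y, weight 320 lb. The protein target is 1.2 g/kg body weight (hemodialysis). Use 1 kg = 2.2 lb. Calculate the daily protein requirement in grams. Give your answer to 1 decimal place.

174.5 g/day

Weight in kg = 320 ÷ 2.2 = 145.4545 kg.
Protein = 1.2 g/kg × 145.4545 kg = 174.5455 g/day.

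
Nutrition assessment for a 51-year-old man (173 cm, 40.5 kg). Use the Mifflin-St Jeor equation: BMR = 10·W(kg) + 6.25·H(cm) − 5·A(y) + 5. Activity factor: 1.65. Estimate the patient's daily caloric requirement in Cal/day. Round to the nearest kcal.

2040 Cal/day

Mifflin-St Jeor (male): BMR = 10(40.5) + 6.25(173) − 5(51) + 5 = 405 + 1081.25 − 255 + 5 = 1236.25 kcal/day.
TEE = BMR × activity factor = 1236.25 × 1.65 = 2039.8125 kcal/day.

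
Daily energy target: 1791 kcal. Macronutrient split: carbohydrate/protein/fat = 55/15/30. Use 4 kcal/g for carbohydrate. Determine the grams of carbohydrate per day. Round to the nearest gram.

Carbohydrate energy = 55% × 1791 = 985.05 kcal.
At 4 kcal/g: 985.05 ÷ 4 = 246.2625 g.

246 g/day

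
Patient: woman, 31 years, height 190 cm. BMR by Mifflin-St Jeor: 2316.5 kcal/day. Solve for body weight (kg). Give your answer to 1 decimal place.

2316.5 = 10·W + 6.25(190) − 5(31) − 161
10·W = 2316.5 − 871.5 = 1445, so W = 144.5 kg.

144.5 kg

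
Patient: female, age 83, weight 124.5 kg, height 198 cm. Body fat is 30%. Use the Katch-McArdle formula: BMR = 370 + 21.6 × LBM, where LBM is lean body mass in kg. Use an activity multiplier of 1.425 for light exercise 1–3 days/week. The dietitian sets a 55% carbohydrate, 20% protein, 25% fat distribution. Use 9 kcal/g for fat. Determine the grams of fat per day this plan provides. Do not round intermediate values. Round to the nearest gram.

LBM = 124.5 × (1 − 0.3) = 87.15 kg. Katch-McArdle: BMR = 370 + 21.6 × 87.15 = 2252.44 kcal/day.
TEE = 2252.44 × 1.425 = 3209.727 kcal/day.
Fat energy = 25% × 3209.727 = 802.4318 kcal.
Fat = 802.4318 ÷ 9 kcal/g = 89.1591 g.

89 g/day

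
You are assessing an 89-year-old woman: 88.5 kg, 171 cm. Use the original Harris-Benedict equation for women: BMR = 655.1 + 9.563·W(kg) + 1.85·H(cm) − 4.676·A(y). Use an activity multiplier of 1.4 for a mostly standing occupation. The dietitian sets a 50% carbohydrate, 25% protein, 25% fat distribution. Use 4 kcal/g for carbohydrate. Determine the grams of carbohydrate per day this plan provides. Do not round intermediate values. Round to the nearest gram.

Harris-Benedict: BMR = 655.1 + 9.563(88.5) + 1.85(171) − 4.676(89) = 1401.6115 kcal/day.
TEE = 1401.6115 × 1.4 = 1962.2561 kcal/day.
Carbohydrate energy = 50% × 1962.2561 = 981.1281 kcal.
Carbohydrate = 981.1281 ÷ 4 kcal/g = 245.282 g.

245 g/day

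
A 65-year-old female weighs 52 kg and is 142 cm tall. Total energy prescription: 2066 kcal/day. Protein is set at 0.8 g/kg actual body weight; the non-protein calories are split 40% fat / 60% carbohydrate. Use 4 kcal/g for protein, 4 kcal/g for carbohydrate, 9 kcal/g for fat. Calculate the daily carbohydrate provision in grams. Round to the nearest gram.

285 g/day

Protein = 0.8 × 52 = 41.6 g → 41.6 × 4 = 166.4 kcal.
Non-protein calories = 2066 − 166.4 = 1899.6 kcal.
Fat: 40% × 1899.6 = 759.84 kcal; carbohydrate: 1139.76 kcal.
Carbohydrate: 1139.76 kcal ÷ 4 kcal/g = 284.94 g.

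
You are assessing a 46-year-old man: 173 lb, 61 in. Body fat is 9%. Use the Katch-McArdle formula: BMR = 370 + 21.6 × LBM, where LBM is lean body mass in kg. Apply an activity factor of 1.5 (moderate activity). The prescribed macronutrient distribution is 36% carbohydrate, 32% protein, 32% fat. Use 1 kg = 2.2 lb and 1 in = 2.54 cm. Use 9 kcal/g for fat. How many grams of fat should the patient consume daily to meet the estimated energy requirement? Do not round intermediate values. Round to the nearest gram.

102 g/day

Convert to metric: weight = 173 ÷ 2.2 = 78.6364 kg; height = 61 × 2.54 = 154.94 cm.
LBM = 78.6364 × (1 − 0.09) = 71.5591 kg. Katch-McArdle: BMR = 370 + 21.6 × 71.5591 = 1915.6764 kcal/day.
TEE = 1915.6764 × 1.5 = 2873.5145 kcal/day.
Fat energy = 32% × 2873.5145 = 919.5247 kcal.
Fat = 919.5247 ÷ 9 kcal/g = 102.1694 g.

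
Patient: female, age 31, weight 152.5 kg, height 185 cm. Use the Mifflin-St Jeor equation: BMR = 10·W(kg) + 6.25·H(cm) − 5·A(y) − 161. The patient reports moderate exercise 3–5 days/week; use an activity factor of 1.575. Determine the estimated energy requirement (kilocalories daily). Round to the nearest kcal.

3725 kilocalories daily

Mifflin-St Jeor (female): BMR = 10(152.5) + 6.25(185) − 5(31) − 161 = 1525 + 1156.25 − 155 − 161 = 2365.25 kcal/day.
TEE = BMR × activity factor = 2365.25 × 1.575 = 3725.2688 kcal/day.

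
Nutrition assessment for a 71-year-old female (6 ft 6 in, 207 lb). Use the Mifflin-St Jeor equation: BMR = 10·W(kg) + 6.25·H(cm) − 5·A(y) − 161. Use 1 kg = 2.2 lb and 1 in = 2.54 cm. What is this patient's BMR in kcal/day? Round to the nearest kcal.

1663 kcal/day

Convert to metric: weight = 207 ÷ 2.2 = 94.0909 kg; height = (6×12 + 6) × 2.54 = 78 × 2.54 = 198.12 cm.
Mifflin-St Jeor (female): BMR = 10(94.0909) + 6.25(198.12) − 5(71) − 161 = 940.9091 + 1238.25 − 355 − 161 = 1663.1591 kcal/day.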